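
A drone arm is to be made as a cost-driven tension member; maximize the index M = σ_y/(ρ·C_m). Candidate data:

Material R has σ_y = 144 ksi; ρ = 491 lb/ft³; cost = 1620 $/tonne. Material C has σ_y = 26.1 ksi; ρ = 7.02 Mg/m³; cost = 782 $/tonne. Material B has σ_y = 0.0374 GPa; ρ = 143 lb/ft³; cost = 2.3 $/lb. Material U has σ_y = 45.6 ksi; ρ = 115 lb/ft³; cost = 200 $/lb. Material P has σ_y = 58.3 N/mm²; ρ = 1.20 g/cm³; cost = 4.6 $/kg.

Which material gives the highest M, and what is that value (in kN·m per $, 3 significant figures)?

material R, M = 77.9 kN·m per $

After converting to SI:
  material R: σ_y = 992.8 MPa, ρ = 7865 kg/m³, cost = 1.620 $/kg
  material C: σ_y = 180.0 MPa, ρ = 7020 kg/m³, cost = 0.7820 $/kg
  material B: σ_y = 37.40 MPa, ρ = 2291 kg/m³, cost = 5.071 $/kg
  material U: σ_y = 314.4 MPa, ρ = 1842 kg/m³, cost = 440.9 $/kg
  material P: σ_y = 58.30 MPa, ρ = 1200 kg/m³, cost = 4.600 $/kg
  material R: M = 77.9 kN·m per $
  material C: M = 32.8 kN·m per $
  material P: M = 10.6 kN·m per $
  material B: M = 3.22 kN·m per $
  material U: M = 0.387 kN·m per $
The maximum is for material R.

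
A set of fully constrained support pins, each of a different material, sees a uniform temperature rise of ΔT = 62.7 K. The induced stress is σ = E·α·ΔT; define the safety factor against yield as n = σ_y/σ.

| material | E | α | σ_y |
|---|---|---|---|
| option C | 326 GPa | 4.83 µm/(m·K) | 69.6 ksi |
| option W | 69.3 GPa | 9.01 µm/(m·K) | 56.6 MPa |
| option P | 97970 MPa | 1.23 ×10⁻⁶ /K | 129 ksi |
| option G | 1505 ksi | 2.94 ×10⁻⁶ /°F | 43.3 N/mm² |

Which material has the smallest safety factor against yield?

In consistent units (E in GPa, α in ×10⁻⁶/K, σ_y in MPa):
  option C: E = 326.0, α = 4.83, σ_y = 479.9 → σ = 98.7 MPa, n = 4.86
  option W: E = 69.30, α = 9.01, σ_y = 56.60 → σ = 39.1 MPa, n = 1.45
  option P: E = 97.97, α = 1.23, σ_y = 889.4 → σ = 7.56 MPa, n = 118
  option G: E = 10.38, α = 5.29, σ_y = 43.30 → σ = 3.44 MPa, n = 12.6
Smallest n: option W with n = 1.45.

option W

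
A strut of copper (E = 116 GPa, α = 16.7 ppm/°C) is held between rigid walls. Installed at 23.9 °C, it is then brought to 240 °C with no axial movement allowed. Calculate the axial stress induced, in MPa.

ΔT = 216.1 K. Constrained thermal stress σ = E·α·ΔT = 116.0×10³ MPa × 16.7×10⁻⁶ × 216.1 = 419 MPa (compressive).

419 MPa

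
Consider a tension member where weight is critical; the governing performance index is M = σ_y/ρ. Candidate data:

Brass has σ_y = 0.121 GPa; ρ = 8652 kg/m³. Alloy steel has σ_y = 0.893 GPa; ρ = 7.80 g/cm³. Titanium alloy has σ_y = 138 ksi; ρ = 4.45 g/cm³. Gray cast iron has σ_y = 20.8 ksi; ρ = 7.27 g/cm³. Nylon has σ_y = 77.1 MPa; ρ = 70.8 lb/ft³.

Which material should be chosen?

titanium alloy

In SI units:
  brass: σ_y = 121.0 MPa, ρ = 8652 kg/m³
  alloy steel: σ_y = 893.0 MPa, ρ = 7800 kg/m³
  titanium alloy: σ_y = 951.5 MPa, ρ = 4450 kg/m³
  gray cast iron: σ_y = 143.4 MPa, ρ = 7270 kg/m³
  nylon: σ_y = 77.10 MPa, ρ = 1134 kg/m³
  titanium alloy: M = 214 kN·m/kg
  alloy steel: M = 114 kN·m/kg
  nylon: M = 68.0 kN·m/kg
  gray cast iron: M = 19.7 kN·m/kg
  brass: M = 14.0 kN·m/kg
Highest index: titanium alloy.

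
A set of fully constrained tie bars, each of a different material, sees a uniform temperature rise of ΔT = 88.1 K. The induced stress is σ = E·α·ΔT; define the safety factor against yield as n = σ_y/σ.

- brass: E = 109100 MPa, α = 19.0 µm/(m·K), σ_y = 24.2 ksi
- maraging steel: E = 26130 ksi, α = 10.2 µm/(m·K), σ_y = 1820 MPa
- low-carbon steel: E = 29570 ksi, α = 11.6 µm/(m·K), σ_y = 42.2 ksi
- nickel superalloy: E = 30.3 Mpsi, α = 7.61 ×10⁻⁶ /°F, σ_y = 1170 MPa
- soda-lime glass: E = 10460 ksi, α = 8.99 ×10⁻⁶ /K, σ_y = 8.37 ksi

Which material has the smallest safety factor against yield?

brass

With everything in SI (GPa, ×10⁻⁶/K, MPa):
  brass: E = 109.1, α = 19.0, σ_y = 166.9 → σ = 183 MPa, n = 0.914
  maraging steel: E = 180.2, α = 10.2, σ_y = 1820 → σ = 162 MPa, n = 11.2
  low-carbon steel: E = 203.9, α = 11.6, σ_y = 291.0 → σ = 208 MPa, n = 1.40
  nickel superalloy: E = 208.9, α = 13.7, σ_y = 1170 → σ = 252 MPa, n = 4.64
  soda-lime glass: E = 72.12, α = 8.99, σ_y = 57.71 → σ = 57.1 MPa, n = 1.01
Smallest n: brass with n = 0.914.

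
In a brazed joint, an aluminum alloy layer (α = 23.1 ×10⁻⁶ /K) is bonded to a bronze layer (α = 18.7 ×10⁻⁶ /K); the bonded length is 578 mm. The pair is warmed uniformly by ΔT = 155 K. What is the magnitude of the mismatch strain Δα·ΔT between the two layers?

6.82×10⁻⁴

Δα = |23.1 − 18.7|×10⁻⁶/K = 4.40×10⁻⁶/K.
Mismatch strain = Δα·ΔT = 4.40×10⁻⁶ × 155.0 = 6.82×10⁻⁴.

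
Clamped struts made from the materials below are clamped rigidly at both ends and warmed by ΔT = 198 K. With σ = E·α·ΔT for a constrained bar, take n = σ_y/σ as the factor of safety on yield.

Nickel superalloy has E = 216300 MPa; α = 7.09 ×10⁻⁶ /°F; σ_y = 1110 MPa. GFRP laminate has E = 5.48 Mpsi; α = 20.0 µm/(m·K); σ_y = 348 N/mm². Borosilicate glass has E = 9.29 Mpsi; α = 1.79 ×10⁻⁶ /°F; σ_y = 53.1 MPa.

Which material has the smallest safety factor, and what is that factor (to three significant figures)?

In consistent units (E in GPa, α in ×10⁻⁶/K, σ_y in MPa):
  nickel superalloy: E = 216.3, α = 12.8, σ_y = 1110 → σ = 547 MPa, n = 2.03
  GFRP laminate: E = 37.78, α = 20.0, σ_y = 348.0 → σ = 150 MPa, n = 2.33
  borosilicate glass: E = 64.05, α = 3.22, σ_y = 53.10 → σ = 40.9 MPa, n = 1.30
Smallest n: borosilicate glass with n = 1.30.

borosilicate glass, n = 1.30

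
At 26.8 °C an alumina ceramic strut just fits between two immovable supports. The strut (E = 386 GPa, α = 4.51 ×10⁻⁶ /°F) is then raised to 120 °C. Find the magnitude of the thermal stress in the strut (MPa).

292 MPa

α = 4.51×10⁻⁶/°F × 9/5 = 8.12×10⁻⁶/K.
ΔT = 93.20 K. Constrained thermal stress σ = E·α·ΔT = 386.0×10³ MPa × 8.12×10⁻⁶ × 93.20 = 292 MPa (compressive).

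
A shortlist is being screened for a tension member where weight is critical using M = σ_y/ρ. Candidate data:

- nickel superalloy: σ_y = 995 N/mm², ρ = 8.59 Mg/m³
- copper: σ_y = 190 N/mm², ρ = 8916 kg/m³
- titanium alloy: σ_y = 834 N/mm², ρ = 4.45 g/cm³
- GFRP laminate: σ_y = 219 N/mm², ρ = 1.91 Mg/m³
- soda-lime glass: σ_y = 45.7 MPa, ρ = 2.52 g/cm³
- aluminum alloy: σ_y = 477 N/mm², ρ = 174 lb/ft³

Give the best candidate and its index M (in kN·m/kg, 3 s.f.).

Convert each candidate to consistent units, then evaluate M:
  nickel superalloy: σ_y = 995.0 MPa, ρ = 8590 kg/m³
  copper: σ_y = 190.0 MPa, ρ = 8916 kg/m³
  titanium alloy: σ_y = 834.0 MPa, ρ = 4450 kg/m³
  GFRP laminate: σ_y = 219.0 MPa, ρ = 1910 kg/m³
  soda-lime glass: σ_y = 45.70 MPa, ρ = 2520 kg/m³
  aluminum alloy: σ_y = 477.0 MPa, ρ = 2787 kg/m³
  titanium alloy: M = 187 kN·m/kg
  aluminum alloy: M = 171 kN·m/kg
  nickel superalloy: M = 116 kN·m/kg
  GFRP laminate: M = 115 kN·m/kg
  copper: M = 21.3 kN·m/kg
  soda-lime glass: M = 18.1 kN·m/kg
Highest index: titanium alloy.

titanium alloy, M = 187 kN·m/kg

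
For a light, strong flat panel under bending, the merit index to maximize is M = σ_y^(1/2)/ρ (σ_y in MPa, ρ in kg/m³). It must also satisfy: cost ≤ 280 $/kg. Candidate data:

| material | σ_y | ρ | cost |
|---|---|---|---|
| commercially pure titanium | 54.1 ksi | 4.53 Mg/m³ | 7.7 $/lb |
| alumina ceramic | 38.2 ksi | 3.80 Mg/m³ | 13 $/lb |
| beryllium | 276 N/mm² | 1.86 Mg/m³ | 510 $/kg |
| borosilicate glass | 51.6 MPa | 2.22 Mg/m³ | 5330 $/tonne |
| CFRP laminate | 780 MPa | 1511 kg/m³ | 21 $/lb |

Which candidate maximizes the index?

Screen on constraints: cost ≤ 280 $/kg. Survivors: commercially pure titanium, alumina ceramic, borosilicate glass, CFRP laminate.
Normalizing units and computing the index:
  commercially pure titanium: σ_y = 373.0 MPa, ρ = 4530 kg/m³
  alumina ceramic: σ_y = 263.4 MPa, ρ = 3800 kg/m³
  borosilicate glass: σ_y = 51.60 MPa, ρ = 2220 kg/m³
  CFRP laminate: σ_y = 780.0 MPa, ρ = 1511 kg/m³
  CFRP laminate: M = 18.5×10⁻³
  alumina ceramic: M = 4.27×10⁻³
  commercially pure titanium: M = 4.26×10⁻³
  borosilicate glass: M = 3.24×10⁻³
The maximum is for CFRP laminate.

CFRP laminate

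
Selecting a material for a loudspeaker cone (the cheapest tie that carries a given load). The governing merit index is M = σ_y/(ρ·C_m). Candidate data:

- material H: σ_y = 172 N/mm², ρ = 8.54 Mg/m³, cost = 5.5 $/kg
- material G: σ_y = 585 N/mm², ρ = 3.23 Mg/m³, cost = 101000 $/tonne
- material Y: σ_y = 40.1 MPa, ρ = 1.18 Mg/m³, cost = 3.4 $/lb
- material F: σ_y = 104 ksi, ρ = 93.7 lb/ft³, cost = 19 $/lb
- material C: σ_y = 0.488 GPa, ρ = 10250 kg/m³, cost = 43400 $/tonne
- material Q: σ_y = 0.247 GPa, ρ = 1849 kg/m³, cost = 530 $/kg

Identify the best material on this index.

After converting to SI:
  material H: σ_y = 172.0 MPa, ρ = 8540 kg/m³, cost = 5.500 $/kg
  material G: σ_y = 585.0 MPa, ρ = 3230 kg/m³, cost = 101.0 $/kg
  material Y: σ_y = 40.10 MPa, ρ = 1180 kg/m³, cost = 7.496 $/kg
  material F: σ_y = 717.1 MPa, ρ = 1501 kg/m³, cost = 41.89 $/kg
  material C: σ_y = 488.0 MPa, ρ = 10250 kg/m³, cost = 43.40 $/kg
  material Q: σ_y = 247.0 MPa, ρ = 1849 kg/m³, cost = 530.0 $/kg
  material F: M = 11.4 kN·m per $
  material Y: M = 4.53 kN·m per $
  material H: M = 3.66 kN·m per $
  material G: M = 1.79 kN·m per $
  material C: M = 1.10 kN·m per $
  material Q: M = 0.252 kN·m per $
Highest index: material F.

material F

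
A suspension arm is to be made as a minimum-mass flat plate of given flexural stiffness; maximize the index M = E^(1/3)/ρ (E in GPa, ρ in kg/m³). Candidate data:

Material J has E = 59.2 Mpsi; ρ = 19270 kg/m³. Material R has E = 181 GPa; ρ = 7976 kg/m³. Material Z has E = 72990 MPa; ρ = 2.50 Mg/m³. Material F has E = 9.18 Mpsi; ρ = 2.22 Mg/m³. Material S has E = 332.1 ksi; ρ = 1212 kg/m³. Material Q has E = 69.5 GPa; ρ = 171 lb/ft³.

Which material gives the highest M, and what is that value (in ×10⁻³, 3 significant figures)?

After converting to SI:
  material J: E = 408.2 GPa, ρ = 19270 kg/m³
  material R: E = 181.0 GPa, ρ = 7976 kg/m³
  material Z: E = 72.99 GPa, ρ = 2500 kg/m³
  material F: E = 63.29 GPa, ρ = 2220 kg/m³
  material S: E = 2.290 GPa, ρ = 1212 kg/m³
  material Q: E = 69.50 GPa, ρ = 2739 kg/m³
  material F: M = 1.80×10⁻³
  material Z: M = 1.67×10⁻³
  material Q: M = 1.50×10⁻³
  material S: M = 1.09×10⁻³
  material R: M = 0.709×10⁻³
  material J: M = 0.385×10⁻³
Material F ranks first.

material F, M = 1.80×10⁻³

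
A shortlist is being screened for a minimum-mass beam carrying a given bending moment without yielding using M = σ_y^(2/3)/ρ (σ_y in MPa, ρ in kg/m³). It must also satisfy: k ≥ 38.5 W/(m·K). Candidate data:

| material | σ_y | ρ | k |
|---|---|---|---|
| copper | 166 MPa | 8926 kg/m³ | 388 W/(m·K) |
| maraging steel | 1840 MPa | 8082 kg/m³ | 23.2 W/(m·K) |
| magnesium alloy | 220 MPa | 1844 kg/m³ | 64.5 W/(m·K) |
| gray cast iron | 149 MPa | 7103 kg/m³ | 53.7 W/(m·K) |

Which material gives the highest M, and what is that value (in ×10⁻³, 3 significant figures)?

Screen on constraints: k ≥ 38.5 W/(m·K). Survivors: copper, magnesium alloy, gray cast iron.
Computing M directly (units already consistent):
  magnesium alloy: M = 19.8×10⁻³
  gray cast iron: M = 3.96×10⁻³
  copper: M = 3.38×10⁻³
Magnesium alloy ranks first.

magnesium alloy, M = 19.8×10⁻³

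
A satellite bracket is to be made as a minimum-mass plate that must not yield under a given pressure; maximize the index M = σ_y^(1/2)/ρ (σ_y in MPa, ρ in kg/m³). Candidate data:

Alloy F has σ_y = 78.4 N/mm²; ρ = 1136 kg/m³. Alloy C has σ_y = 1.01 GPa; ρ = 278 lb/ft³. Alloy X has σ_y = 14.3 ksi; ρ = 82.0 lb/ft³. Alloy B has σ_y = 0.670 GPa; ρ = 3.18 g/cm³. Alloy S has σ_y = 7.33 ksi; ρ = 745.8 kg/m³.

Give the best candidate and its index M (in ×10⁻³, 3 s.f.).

alloy S, M = 9.53×10⁻³

After converting to SI:
  alloy F: σ_y = 78.40 MPa, ρ = 1136 kg/m³
  alloy C: σ_y = 1010 MPa, ρ = 4453 kg/m³
  alloy X: σ_y = 98.60 MPa, ρ = 1314 kg/m³
  alloy B: σ_y = 670.0 MPa, ρ = 3180 kg/m³
  alloy S: σ_y = 50.54 MPa, ρ = 745.8 kg/m³
  alloy S: M = 9.53×10⁻³
  alloy B: M = 8.14×10⁻³
  alloy F: M = 7.79×10⁻³
  alloy X: M = 7.56×10⁻³
  alloy C: M = 7.14×10⁻³
The maximum is for alloy S.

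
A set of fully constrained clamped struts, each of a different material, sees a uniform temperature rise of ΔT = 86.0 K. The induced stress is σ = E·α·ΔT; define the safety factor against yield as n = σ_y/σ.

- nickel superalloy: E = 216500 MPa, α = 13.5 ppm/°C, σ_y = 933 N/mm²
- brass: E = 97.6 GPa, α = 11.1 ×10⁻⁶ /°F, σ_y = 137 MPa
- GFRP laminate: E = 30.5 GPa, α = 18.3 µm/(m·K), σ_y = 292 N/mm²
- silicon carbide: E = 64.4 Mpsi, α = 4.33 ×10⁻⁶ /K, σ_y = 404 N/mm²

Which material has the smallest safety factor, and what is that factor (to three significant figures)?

brass, n = 0.817

Per material, after unit conversion:
  nickel superalloy: E = 216.5, α = 13.5, σ_y = 933.0 → σ = 251 MPa, n = 3.71
  brass: E = 97.60, α = 20.0, σ_y = 137.0 → σ = 168 MPa, n = 0.817
  GFRP laminate: E = 30.50, α = 18.3, σ_y = 292.0 → σ = 48.0 MPa, n = 6.08
  silicon carbide: E = 444.0, α = 4.33, σ_y = 404.0 → σ = 165 MPa, n = 2.44
The minimum is brass at n = 0.817.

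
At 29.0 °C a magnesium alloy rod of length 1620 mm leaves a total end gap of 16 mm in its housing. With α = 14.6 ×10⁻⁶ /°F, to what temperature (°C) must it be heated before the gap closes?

α = 14.6×10⁻⁶/°F × 9/5 = 26.3×10⁻⁶/K.
α·L₀·ΔT = 16.0 mm ⇒ ΔT = 16.0 / (26.3×10⁻⁶ × 1620.0) = 375.8 K.
T = 29.0 + 375.8 = 404.8 °C.

405 °C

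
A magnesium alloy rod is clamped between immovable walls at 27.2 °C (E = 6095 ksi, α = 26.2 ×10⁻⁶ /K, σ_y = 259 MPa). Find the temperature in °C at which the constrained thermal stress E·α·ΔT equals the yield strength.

262 °C

E = 6095 ksi = 42.02 GPa.
E·α·ΔT = 259.0 MPa ⇒ ΔT = 259.0 / (42.02×10³ × 26.2×10⁻⁶) = 235.2 K.
T = 27.2 + 235.2 = 262.4 °C.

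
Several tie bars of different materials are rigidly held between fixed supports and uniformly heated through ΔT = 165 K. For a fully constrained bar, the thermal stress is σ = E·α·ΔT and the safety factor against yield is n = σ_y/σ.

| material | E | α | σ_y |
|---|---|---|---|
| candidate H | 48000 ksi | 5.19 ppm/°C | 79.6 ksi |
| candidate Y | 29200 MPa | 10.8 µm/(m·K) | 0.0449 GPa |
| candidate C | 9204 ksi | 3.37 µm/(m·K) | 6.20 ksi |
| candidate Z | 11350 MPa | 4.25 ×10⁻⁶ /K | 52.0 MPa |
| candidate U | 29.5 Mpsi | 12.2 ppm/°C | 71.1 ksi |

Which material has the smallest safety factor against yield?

candidate Y

Converting E to GPa, α to ×10⁻⁶/K, σ_y to MPa, then σ and n for each:
  candidate H: E = 330.9, α = 5.19, σ_y = 548.8 → σ = 283 MPa, n = 1.94
  candidate Y: E = 29.20, α = 10.8, σ_y = 44.90 → σ = 52.0 MPa, n = 0.863
  candidate C: E = 63.46, α = 3.37, σ_y = 42.75 → σ = 35.3 MPa, n = 1.21
  candidate Z: E = 11.35, α = 4.25, σ_y = 52.00 → σ = 7.96 MPa, n = 6.53
  candidate U: E = 203.4, α = 12.2, σ_y = 490.2 → σ = 409 MPa, n = 1.20
The minimum is candidate Y at n = 0.863.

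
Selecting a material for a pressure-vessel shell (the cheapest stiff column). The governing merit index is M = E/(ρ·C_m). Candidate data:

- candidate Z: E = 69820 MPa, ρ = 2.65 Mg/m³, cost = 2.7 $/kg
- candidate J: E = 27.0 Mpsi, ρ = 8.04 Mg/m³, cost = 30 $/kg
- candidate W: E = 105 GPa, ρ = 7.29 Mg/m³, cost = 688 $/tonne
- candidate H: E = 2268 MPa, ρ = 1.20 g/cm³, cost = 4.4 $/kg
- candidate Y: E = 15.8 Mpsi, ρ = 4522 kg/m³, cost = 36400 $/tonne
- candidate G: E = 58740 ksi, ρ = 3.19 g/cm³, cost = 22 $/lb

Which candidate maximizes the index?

candidate W

In SI units:
  candidate Z: E = 69.82 GPa, ρ = 2650 kg/m³, cost = 2.700 $/kg
  candidate J: E = 186.2 GPa, ρ = 8040 kg/m³, cost = 30.00 $/kg
  candidate W: E = 105.0 GPa, ρ = 7290 kg/m³, cost = 0.6880 $/kg
  candidate H: E = 2.268 GPa, ρ = 1200 kg/m³, cost = 4.400 $/kg
  candidate Y: E = 108.9 GPa, ρ = 4522 kg/m³, cost = 36.40 $/kg
  candidate G: E = 405.0 GPa, ρ = 3190 kg/m³, cost = 48.50 $/kg
  candidate W: M = 20.9 MN·m per $
  candidate Z: M = 9.76 MN·m per $
  candidate G: M = 2.62 MN·m per $
  candidate J: M = 0.772 MN·m per $
  candidate Y: M = 0.662 MN·m per $
  candidate H: M = 0.430 MN·m per $
Highest index: candidate W.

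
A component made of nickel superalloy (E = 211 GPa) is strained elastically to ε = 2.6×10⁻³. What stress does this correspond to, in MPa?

σ = E·ε = 211000 MPa × 2.6×10⁻³ = 549 MPa.

549 MPa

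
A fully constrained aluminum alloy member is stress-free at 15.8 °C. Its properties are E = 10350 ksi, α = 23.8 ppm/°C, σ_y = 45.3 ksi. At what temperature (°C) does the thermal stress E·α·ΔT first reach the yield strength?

E = 10350 ksi = 71.36 GPa.
σ_y = 45.3 ksi = 312.3 MPa.
E·α·ΔT = 312.3 MPa ⇒ ΔT = 312.3 / (71.36×10³ × 23.8×10⁻⁶) = 183.9 K.
T = 15.8 + 183.9 = 199.7 °C.

200 °C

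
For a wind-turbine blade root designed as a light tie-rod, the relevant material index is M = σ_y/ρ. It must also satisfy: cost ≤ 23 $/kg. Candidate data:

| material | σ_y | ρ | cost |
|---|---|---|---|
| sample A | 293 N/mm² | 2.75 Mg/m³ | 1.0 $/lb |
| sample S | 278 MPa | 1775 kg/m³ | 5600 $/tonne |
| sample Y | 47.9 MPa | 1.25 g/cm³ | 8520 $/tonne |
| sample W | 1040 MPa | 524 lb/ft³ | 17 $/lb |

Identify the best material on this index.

sample S

Screen on constraints: cost ≤ 23 $/kg. Survivors: sample A, sample S, sample Y.
Convert each candidate to consistent units, then evaluate M:
  sample A: σ_y = 293.0 MPa, ρ = 2750 kg/m³
  sample S: σ_y = 278.0 MPa, ρ = 1775 kg/m³
  sample Y: σ_y = 47.90 MPa, ρ = 1250 kg/m³
  sample S: M = 157 kN·m/kg
  sample A: M = 107 kN·m/kg
  sample Y: M = 38.3 kN·m/kg
Sample S ranks first.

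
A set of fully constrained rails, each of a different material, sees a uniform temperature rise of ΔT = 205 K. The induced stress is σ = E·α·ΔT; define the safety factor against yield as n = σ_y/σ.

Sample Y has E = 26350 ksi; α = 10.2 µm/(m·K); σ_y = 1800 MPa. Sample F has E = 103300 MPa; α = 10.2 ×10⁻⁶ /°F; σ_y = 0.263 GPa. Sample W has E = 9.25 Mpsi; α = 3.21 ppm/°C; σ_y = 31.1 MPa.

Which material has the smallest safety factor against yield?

In consistent units (E in GPa, α in ×10⁻⁶/K, σ_y in MPa):
  sample Y: E = 181.7, α = 10.2, σ_y = 1800 → σ = 380 MPa, n = 4.74
  sample F: E = 103.3, α = 18.4, σ_y = 263.0 → σ = 389 MPa, n = 0.676
  sample W: E = 63.78, α = 3.21, σ_y = 31.10 → σ = 42.0 MPa, n = 0.741
Smallest n: sample F with n = 0.676.

sample F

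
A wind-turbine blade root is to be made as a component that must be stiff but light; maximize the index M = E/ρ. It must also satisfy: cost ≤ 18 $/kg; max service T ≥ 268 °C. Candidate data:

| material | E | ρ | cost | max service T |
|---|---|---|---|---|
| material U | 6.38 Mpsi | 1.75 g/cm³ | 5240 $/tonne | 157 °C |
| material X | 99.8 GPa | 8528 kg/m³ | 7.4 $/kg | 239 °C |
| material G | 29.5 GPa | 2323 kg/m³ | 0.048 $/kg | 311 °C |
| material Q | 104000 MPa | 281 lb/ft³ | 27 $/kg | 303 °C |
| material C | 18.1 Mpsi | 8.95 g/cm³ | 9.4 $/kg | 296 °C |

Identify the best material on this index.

Screen on constraints: cost ≤ 18 $/kg; max service T ≥ 268 °C. Survivors: material G, material C.
After converting to SI:
  material G: E = 29.50 GPa, ρ = 2323 kg/m³
  material C: E = 124.8 GPa, ρ = 8950 kg/m³
  material C: M = 13.9 MN·m/kg
  material G: M = 12.7 MN·m/kg
Material C has the largest M.

material C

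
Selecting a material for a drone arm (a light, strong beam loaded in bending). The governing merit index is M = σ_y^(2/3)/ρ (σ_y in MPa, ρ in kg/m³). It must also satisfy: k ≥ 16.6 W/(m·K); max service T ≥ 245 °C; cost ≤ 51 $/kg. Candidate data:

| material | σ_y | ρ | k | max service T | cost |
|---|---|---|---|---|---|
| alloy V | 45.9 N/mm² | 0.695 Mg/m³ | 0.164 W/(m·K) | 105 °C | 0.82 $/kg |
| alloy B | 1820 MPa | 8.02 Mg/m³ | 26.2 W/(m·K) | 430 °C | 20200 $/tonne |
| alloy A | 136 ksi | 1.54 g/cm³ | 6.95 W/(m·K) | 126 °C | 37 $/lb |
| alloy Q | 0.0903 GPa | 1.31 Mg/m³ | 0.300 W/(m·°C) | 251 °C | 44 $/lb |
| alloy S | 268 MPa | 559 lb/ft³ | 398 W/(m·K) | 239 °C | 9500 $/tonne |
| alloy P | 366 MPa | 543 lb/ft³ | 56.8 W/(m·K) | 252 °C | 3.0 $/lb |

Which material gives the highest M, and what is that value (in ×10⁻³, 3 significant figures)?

alloy B, M = 18.6×10⁻³

Screen on constraints: k ≥ 16.6 W/(m·K); max service T ≥ 245 °C; cost ≤ 51 $/kg. Survivors: alloy B, alloy P.
Convert each candidate to consistent units, then evaluate M:
  alloy B: σ_y = 1820 MPa, ρ = 8020 kg/m³
  alloy P: σ_y = 366.0 MPa, ρ = 8698 kg/m³
  alloy B: M = 18.6×10⁻³
  alloy P: M = 5.88×10⁻³
Alloy B has the largest M.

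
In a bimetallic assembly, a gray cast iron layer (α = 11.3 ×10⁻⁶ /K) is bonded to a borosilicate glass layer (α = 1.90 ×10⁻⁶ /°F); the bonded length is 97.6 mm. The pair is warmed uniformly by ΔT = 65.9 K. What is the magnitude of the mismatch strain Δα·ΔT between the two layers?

5.19×10⁻⁴

borosilicate glass: α = 1.90×10⁻⁶/°F × 9/5 = 3.42×10⁻⁶/K.
Δα = |11.3 − 3.42|×10⁻⁶/K = 7.88×10⁻⁶/K.
Mismatch strain = Δα·ΔT = 7.88×10⁻⁶ × 65.9 = 5.19×10⁻⁴.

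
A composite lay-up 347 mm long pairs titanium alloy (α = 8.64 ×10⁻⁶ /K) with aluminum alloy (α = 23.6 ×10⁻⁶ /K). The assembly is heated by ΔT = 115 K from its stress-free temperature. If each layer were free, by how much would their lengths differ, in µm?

597 µm

Δα = |8.64 − 23.6|×10⁻⁶/K = 15.0×10⁻⁶/K.
ΔL_mismatch = Δα·L·ΔT = 15.0×10⁻⁶ × 347.0 mm × 115.0 K = 597 µm.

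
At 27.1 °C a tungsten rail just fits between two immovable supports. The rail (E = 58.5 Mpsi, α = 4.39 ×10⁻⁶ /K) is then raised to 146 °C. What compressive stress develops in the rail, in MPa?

E = 58.5 Mpsi = 403.3 GPa.
ΔT = 118.9 K. Constrained thermal stress σ = E·α·ΔT = 403.3×10³ MPa × 4.39×10⁻⁶ × 118.9 = 211 MPa (compressive).

211 MPa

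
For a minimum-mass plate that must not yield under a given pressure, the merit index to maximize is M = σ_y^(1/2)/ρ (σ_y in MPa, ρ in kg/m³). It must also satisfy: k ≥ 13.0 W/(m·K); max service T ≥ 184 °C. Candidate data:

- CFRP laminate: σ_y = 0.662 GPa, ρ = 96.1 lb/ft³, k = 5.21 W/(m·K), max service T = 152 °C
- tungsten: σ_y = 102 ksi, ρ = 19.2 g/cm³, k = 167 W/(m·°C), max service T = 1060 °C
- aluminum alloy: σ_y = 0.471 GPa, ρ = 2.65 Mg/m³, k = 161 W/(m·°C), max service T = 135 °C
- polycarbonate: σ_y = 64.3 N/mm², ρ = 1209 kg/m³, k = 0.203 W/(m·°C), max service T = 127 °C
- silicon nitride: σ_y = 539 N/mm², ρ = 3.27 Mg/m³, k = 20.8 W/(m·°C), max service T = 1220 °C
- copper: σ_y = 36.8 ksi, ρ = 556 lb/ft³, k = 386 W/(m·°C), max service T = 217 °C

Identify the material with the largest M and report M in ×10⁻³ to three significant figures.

silicon nitride, M = 7.10×10⁻³

Screen on constraints: k ≥ 13.0 W/(m·K); max service T ≥ 184 °C. Survivors: tungsten, silicon nitride, copper.
Putting every candidate on a common basis:
  tungsten: σ_y = 703.3 MPa, ρ = 19200 kg/m³
  silicon nitride: σ_y = 539.0 MPa, ρ = 3270 kg/m³
  copper: σ_y = 253.7 MPa, ρ = 8906 kg/m³
  silicon nitride: M = 7.10×10⁻³
  copper: M = 1.79×10⁻³
  tungsten: M = 1.38×10⁻³
Silicon nitride has the largest M.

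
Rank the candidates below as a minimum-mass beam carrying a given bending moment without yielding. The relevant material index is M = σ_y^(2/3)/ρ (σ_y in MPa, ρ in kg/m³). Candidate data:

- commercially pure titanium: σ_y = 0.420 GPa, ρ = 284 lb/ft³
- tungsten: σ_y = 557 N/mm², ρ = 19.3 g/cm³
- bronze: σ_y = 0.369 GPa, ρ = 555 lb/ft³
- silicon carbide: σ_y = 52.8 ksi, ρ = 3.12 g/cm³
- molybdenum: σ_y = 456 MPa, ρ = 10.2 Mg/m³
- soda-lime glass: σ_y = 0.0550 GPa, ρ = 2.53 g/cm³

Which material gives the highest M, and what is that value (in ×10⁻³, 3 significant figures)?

silicon carbide, M = 16.3×10⁻³

Putting every candidate on a common basis:
  commercially pure titanium: σ_y = 420.0 MPa, ρ = 4549 kg/m³
  tungsten: σ_y = 557.0 MPa, ρ = 19300 kg/m³
  bronze: σ_y = 369.0 MPa, ρ = 8890 kg/m³
  silicon carbide: σ_y = 364.0 MPa, ρ = 3120 kg/m³
  molybdenum: σ_y = 456.0 MPa, ρ = 10200 kg/m³
  soda-lime glass: σ_y = 55.00 MPa, ρ = 2530 kg/m³
  silicon carbide: M = 16.3×10⁻³
  commercially pure titanium: M = 12.3×10⁻³
  molybdenum: M = 5.81×10⁻³
  bronze: M = 5.79×10⁻³
  soda-lime glass: M = 5.72×10⁻³
  tungsten: M = 3.51×10⁻³
The maximum is for silicon carbide.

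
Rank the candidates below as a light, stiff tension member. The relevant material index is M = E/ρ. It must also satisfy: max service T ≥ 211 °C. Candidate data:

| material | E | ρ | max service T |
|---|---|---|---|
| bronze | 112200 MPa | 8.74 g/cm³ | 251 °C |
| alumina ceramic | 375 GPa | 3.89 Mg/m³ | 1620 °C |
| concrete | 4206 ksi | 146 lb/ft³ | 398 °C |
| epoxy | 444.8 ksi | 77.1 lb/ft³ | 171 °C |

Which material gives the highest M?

alumina ceramic

Screen on constraints: max service T ≥ 211 °C. Survivors: bronze, alumina ceramic, concrete.
In SI units:
  bronze: E = 112.2 GPa, ρ = 8740 kg/m³
  alumina ceramic: E = 375.0 GPa, ρ = 3890 kg/m³
  concrete: E = 29.00 GPa, ρ = 2339 kg/m³
  alumina ceramic: M = 96.4 MN·m/kg
  bronze: M = 12.8 MN·m/kg
  concrete: M = 12.4 MN·m/kg
Alumina ceramic has the largest M.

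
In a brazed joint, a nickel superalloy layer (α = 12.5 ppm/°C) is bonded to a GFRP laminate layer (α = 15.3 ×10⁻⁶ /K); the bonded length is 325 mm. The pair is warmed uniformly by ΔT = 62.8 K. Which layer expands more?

α(nickel superalloy) = 12.5×10⁻⁶/K vs α(GFRP laminate) = 15.3×10⁻⁶/K.
Higher α expands more for the same ΔT: GFRP laminate.

GFRP laminate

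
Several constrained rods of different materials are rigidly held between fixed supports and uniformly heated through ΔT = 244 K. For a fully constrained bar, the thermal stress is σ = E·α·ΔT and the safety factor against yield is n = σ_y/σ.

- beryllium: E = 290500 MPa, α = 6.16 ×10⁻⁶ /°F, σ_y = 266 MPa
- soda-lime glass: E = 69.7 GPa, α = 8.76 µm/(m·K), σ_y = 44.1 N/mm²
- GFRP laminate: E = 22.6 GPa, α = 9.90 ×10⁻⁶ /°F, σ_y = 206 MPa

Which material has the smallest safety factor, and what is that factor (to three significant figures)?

soda-lime glass, n = 0.296

With everything in SI (GPa, ×10⁻⁶/K, MPa):
  beryllium: E = 290.5, α = 11.1, σ_y = 266.0 → σ = 786 MPa, n = 0.338
  soda-lime glass: E = 69.70, α = 8.76, σ_y = 44.10 → σ = 149 MPa, n = 0.296
  GFRP laminate: E = 22.60, α = 17.8, σ_y = 206.0 → σ = 98.3 MPa, n = 2.10
Soda-lime glass has the lowest safety factor, n = 0.296.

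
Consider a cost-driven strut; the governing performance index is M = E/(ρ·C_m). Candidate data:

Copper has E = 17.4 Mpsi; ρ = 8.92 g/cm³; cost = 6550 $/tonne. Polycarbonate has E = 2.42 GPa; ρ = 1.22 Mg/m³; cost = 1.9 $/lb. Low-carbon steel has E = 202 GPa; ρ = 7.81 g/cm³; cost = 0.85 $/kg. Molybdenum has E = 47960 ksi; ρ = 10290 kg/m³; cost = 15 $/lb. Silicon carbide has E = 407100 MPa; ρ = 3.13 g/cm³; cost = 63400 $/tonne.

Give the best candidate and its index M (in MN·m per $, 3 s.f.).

After converting to SI:
  copper: E = 120.0 GPa, ρ = 8920 kg/m³, cost = 6.550 $/kg
  polycarbonate: E = 2.420 GPa, ρ = 1220 kg/m³, cost = 4.189 $/kg
  low-carbon steel: E = 202.0 GPa, ρ = 7810 kg/m³, cost = 0.8500 $/kg
  molybdenum: E = 330.7 GPa, ρ = 10290 kg/m³, cost = 33.07 $/kg
  silicon carbide: E = 407.1 GPa, ρ = 3130 kg/m³, cost = 63.40 $/kg
  low-carbon steel: M = 30.4 MN·m per $
  copper: M = 2.05 MN·m per $
  silicon carbide: M = 2.05 MN·m per $
  molybdenum: M = 0.972 MN·m per $
  polycarbonate: M = 0.474 MN·m per $
Low-carbon steel ranks first.

low-carbon steel, M = 30.4 MN·m per $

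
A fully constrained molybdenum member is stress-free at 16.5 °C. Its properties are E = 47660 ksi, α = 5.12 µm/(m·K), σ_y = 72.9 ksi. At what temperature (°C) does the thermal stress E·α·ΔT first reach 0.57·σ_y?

187 °C

E = 47660 ksi = 328.6 GPa.
σ_y = 72.9 ksi = 502.6 MPa.
E·α·ΔT = 286.5 MPa ⇒ ΔT = 286.5 / (328.6×10³ × 5.12×10⁻⁶) = 170.3 K.
T = 16.5 + 170.3 = 186.8 °C.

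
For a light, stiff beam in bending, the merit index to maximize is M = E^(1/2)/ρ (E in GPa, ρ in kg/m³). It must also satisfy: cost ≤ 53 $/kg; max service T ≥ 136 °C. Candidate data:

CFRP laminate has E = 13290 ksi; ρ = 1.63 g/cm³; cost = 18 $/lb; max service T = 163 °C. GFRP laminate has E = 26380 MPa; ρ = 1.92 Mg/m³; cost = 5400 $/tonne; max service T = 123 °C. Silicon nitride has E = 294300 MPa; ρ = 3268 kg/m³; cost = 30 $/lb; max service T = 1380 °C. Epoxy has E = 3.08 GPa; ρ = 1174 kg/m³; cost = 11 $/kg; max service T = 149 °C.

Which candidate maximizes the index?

Screen on constraints: cost ≤ 53 $/kg; max service T ≥ 136 °C. Survivors: CFRP laminate, epoxy.
In SI units:
  CFRP laminate: E = 91.63 GPa, ρ = 1630 kg/m³
  epoxy: E = 3.080 GPa, ρ = 1174 kg/m³
  CFRP laminate: M = 5.87×10⁻³
  epoxy: M = 1.49×10⁻³
Highest index: CFRP laminate.

CFRP laminate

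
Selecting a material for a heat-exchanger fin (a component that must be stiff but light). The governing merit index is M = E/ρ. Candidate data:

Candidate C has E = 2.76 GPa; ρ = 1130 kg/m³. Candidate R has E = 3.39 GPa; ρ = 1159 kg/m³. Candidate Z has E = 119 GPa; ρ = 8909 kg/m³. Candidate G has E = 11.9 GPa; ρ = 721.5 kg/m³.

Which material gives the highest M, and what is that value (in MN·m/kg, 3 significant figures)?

Computing M directly (units already consistent):
  candidate G: M = 16.5 MN·m/kg
  candidate Z: M = 13.4 MN·m/kg
  candidate R: M = 2.92 MN·m/kg
  candidate C: M = 2.44 MN·m/kg
The maximum is for candidate G.

candidate G, M = 16.5 MN·m/kg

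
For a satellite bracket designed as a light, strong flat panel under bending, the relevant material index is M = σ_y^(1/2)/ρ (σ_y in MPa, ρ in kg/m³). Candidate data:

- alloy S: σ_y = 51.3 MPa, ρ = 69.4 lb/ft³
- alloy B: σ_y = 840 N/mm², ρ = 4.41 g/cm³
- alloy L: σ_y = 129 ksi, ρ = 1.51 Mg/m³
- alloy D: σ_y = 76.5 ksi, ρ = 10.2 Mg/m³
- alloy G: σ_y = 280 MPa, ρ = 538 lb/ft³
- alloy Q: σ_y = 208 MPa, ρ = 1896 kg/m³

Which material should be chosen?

alloy L

In SI units:
  alloy S: σ_y = 51.30 MPa, ρ = 1112 kg/m³
  alloy B: σ_y = 840.0 MPa, ρ = 4410 kg/m³
  alloy L: σ_y = 889.4 MPa, ρ = 1510 kg/m³
  alloy D: σ_y = 527.4 MPa, ρ = 10200 kg/m³
  alloy G: σ_y = 280.0 MPa, ρ = 8618 kg/m³
  alloy Q: σ_y = 208.0 MPa, ρ = 1896 kg/m³
  alloy L: M = 19.8×10⁻³
  alloy Q: M = 7.61×10⁻³
  alloy B: M = 6.57×10⁻³
  alloy S: M = 6.44×10⁻³
  alloy D: M = 2.25×10⁻³
  alloy G: M = 1.94×10⁻³
Highest index: alloy L.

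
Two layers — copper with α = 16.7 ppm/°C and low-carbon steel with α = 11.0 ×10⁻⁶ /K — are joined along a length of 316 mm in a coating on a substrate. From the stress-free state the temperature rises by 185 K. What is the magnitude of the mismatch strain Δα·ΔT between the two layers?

Δα = |16.7 − 11.0|×10⁻⁶/K = 5.70×10⁻⁶/K.
Mismatch strain = Δα·ΔT = 5.70×10⁻⁶ × 185.0 = 1.05×10⁻³.

1.05×10⁻³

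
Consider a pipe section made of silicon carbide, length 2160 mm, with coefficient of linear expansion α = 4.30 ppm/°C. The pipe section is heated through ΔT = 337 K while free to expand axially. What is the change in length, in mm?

3.13 mm

ΔL = α·L₀·ΔT = 4.30×10⁻⁶ × 2160 mm × 337.0 K = 3.13 mm.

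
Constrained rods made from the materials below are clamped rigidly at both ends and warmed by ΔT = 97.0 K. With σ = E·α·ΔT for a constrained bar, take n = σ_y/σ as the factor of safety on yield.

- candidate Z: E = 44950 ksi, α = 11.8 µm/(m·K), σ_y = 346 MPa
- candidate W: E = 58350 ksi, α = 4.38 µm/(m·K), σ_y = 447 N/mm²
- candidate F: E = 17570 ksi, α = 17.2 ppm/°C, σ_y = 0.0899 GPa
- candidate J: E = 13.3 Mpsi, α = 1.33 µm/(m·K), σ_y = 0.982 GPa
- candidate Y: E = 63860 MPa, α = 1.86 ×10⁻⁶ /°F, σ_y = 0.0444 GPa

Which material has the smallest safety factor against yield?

Converting E to GPa, α to ×10⁻⁶/K, σ_y to MPa, then σ and n for each:
  candidate Z: E = 309.9, α = 11.8, σ_y = 346.0 → σ = 355 MPa, n = 0.975
  candidate W: E = 402.3, α = 4.38, σ_y = 447.0 → σ = 171 MPa, n = 2.62
  candidate F: E = 121.1, α = 17.2, σ_y = 89.90 → σ = 202 MPa, n = 0.445
  candidate J: E = 91.70, α = 1.33, σ_y = 982.0 → σ = 11.8 MPa, n = 83.0
  candidate Y: E = 63.86, α = 3.35, σ_y = 44.40 → σ = 20.7 MPa, n = 2.14
Candidate F has the lowest safety factor, n = 0.445.

candidate F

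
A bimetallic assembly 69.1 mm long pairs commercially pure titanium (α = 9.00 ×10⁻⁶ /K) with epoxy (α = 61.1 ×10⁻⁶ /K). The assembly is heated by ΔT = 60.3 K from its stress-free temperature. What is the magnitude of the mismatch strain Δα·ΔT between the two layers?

Δα = |9.00 − 61.1|×10⁻⁶/K = 52.1×10⁻⁶/K.
Mismatch strain = Δα·ΔT = 52.1×10⁻⁶ × 60.3 = 3.14×10⁻³.

3.14×10⁻³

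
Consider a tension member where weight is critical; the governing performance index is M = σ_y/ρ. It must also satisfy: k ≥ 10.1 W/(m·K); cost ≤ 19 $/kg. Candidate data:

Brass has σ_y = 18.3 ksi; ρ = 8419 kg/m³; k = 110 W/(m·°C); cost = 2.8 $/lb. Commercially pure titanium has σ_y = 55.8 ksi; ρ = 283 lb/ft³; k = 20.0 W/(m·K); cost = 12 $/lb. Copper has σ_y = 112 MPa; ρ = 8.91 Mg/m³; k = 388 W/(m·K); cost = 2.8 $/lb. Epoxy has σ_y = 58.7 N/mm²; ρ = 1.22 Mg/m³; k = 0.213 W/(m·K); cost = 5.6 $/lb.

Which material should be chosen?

Screen on constraints: k ≥ 10.1 W/(m·K); cost ≤ 19 $/kg. Survivors: brass, copper.
Putting every candidate on a common basis:
  brass: σ_y = 126.2 MPa, ρ = 8419 kg/m³
  copper: σ_y = 112.0 MPa, ρ = 8910 kg/m³
  brass: M = 15.0 kN·m/kg
  copper: M = 12.6 kN·m/kg
Highest index: brass.

brass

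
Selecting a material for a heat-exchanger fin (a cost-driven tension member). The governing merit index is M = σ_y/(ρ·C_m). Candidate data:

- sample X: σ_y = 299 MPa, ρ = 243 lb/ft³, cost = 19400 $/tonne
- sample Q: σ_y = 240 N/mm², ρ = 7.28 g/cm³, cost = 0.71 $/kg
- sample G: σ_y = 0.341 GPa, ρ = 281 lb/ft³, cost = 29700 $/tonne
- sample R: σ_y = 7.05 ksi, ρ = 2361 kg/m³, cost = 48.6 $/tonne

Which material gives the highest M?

sample R

After converting to SI:
  sample X: σ_y = 299.0 MPa, ρ = 3892 kg/m³, cost = 19.40 $/kg
  sample Q: σ_y = 240.0 MPa, ρ = 7280 kg/m³, cost = 0.7100 $/kg
  sample G: σ_y = 341.0 MPa, ρ = 4501 kg/m³, cost = 29.70 $/kg
  sample R: σ_y = 48.61 MPa, ρ = 2361 kg/m³, cost = 0.04860 $/kg
  sample R: M = 424 kN·m per $
  sample Q: M = 46.4 kN·m per $
  sample X: M = 3.96 kN·m per $
  sample G: M = 2.55 kN·m per $
Sample R has the largest M.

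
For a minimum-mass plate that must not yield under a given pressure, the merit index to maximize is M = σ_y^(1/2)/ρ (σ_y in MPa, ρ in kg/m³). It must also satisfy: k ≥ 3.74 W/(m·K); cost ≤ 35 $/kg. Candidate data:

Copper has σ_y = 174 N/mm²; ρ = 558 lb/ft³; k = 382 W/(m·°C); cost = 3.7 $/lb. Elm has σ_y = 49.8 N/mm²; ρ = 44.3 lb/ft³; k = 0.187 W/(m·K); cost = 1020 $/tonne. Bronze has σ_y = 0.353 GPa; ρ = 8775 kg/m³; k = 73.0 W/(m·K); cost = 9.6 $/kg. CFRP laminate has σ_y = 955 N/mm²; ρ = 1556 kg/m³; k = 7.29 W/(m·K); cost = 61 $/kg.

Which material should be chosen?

bronze

Screen on constraints: k ≥ 3.74 W/(m·K); cost ≤ 35 $/kg. Survivors: copper, bronze.
Normalizing units and computing the index:
  copper: σ_y = 174.0 MPa, ρ = 8938 kg/m³
  bronze: σ_y = 353.0 MPa, ρ = 8775 kg/m³
  bronze: M = 2.14×10⁻³
  copper: M = 1.48×10⁻³
Highest index: bronze.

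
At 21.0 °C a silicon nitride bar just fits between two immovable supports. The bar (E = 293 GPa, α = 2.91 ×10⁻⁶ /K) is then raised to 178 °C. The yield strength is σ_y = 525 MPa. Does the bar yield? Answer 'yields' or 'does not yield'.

does not yield

ΔT = 157.0 K. Constrained thermal stress σ = E·α·ΔT = 293.0×10³ MPa × 2.91×10⁻⁶ × 157.0 = 134 MPa (compressive).
Compare to σ_y = 525 MPa: σ < σ_y, so it does not yield.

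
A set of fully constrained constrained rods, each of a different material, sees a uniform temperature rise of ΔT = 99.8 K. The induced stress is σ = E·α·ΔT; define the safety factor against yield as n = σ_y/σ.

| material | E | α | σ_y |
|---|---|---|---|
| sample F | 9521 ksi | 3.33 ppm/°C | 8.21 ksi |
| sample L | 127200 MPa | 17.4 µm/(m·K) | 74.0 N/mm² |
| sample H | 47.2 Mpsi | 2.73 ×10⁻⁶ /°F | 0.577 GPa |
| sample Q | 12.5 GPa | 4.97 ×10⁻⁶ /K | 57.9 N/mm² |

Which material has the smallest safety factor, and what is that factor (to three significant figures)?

sample L, n = 0.335

Converting E to GPa, α to ×10⁻⁶/K, σ_y to MPa, then σ and n for each:
  sample F: E = 65.65, α = 3.33, σ_y = 56.61 → σ = 21.8 MPa, n = 2.59
  sample L: E = 127.2, α = 17.4, σ_y = 74.00 → σ = 221 MPa, n = 0.335
  sample H: E = 325.4, α = 4.91, σ_y = 577.0 → σ = 160 MPa, n = 3.62
  sample Q: E = 12.50, α = 4.97, σ_y = 57.90 → σ = 6.20 MPa, n = 9.34
The minimum is sample L at n = 0.335.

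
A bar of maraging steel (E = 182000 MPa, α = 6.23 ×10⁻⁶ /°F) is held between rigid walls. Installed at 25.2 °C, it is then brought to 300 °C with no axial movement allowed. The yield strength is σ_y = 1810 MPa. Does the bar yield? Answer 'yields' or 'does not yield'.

E = 182000 MPa = 182.0 GPa.
α = 6.23×10⁻⁶/°F × 9/5 = 11.2×10⁻⁶/K.
ΔT = 274.8 K. Constrained thermal stress σ = E·α·ΔT = 182.0×10³ MPa × 11.2×10⁻⁶ × 274.8 = 561 MPa (compressive).
Compare to σ_y = 1810 MPa: σ < σ_y, so it does not yield.

does not yield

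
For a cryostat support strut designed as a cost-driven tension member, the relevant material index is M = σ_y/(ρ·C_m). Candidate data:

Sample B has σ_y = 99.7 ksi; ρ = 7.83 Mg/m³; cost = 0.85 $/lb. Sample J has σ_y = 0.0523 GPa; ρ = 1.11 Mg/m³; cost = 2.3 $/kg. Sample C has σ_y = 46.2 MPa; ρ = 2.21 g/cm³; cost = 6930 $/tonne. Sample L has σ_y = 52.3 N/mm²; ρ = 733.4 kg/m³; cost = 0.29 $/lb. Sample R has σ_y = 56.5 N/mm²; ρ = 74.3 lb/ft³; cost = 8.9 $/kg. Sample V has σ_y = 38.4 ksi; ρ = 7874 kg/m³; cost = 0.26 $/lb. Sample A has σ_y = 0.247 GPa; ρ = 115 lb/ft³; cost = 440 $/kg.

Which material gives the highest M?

After converting to SI:
  sample B: σ_y = 687.4 MPa, ρ = 7830 kg/m³, cost = 1.874 $/kg
  sample J: σ_y = 52.30 MPa, ρ = 1110 kg/m³, cost = 2.300 $/kg
  sample C: σ_y = 46.20 MPa, ρ = 2210 kg/m³, cost = 6.930 $/kg
  sample L: σ_y = 52.30 MPa, ρ = 733.4 kg/m³, cost = 0.6393 $/kg
  sample R: σ_y = 56.50 MPa, ρ = 1190 kg/m³, cost = 8.900 $/kg
  sample V: σ_y = 264.8 MPa, ρ = 7874 kg/m³, cost = 0.5732 $/kg
  sample A: σ_y = 247.0 MPa, ρ = 1842 kg/m³, cost = 440.0 $/kg
  sample L: M = 112 kN·m per $
  sample V: M = 58.7 kN·m per $
  sample B: M = 46.8 kN·m per $
  sample J: M = 20.5 kN·m per $
  sample R: M = 5.33 kN·m per $
  sample C: M = 3.02 kN·m per $
  sample A: M = 0.305 kN·m per $
Sample L ranks first.

sample L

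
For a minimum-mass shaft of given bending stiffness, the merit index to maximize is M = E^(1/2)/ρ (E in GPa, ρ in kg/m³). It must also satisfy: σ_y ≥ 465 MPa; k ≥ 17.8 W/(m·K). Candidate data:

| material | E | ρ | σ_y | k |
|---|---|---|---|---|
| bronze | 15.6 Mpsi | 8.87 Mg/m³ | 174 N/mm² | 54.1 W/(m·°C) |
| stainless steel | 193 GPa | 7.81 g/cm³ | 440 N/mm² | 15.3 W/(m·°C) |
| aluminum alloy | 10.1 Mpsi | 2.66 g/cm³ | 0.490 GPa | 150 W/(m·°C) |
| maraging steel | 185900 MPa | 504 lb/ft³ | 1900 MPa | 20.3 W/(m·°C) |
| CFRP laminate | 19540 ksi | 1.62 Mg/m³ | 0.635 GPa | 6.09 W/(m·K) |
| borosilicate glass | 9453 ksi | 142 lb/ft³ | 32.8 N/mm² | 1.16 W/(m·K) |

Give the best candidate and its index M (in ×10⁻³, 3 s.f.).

Screen on constraints: σ_y ≥ 465 MPa; k ≥ 17.8 W/(m·K). Survivors: aluminum alloy, maraging steel.
After converting to SI:
  aluminum alloy: E = 69.64 GPa, ρ = 2660 kg/m³
  maraging steel: E = 185.9 GPa, ρ = 8073 kg/m³
  aluminum alloy: M = 3.14×10⁻³
  maraging steel: M = 1.69×10⁻³
Aluminum alloy ranks first.

aluminum alloy, M = 3.14×10⁻³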